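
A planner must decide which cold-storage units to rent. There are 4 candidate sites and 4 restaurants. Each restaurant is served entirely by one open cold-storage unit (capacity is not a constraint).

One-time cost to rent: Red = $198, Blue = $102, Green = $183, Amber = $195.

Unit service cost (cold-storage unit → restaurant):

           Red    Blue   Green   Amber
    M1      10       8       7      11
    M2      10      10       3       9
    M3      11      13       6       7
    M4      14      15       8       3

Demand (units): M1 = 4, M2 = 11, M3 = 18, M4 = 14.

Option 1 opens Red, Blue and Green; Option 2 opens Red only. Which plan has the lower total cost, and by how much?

Option 2 is cheaper by 22.

Option 1: {Red, Blue, Green}: M1→Green 7·4=28, M2→Green 3·11=33, M3→Green 6·18=108, M4→Green 8·14=112. Service 281; fixed 483; total 764.
Option 2: {Red}: M1→Red 10·4=40, M2→Red 10·11=110, M3→Red 11·18=198, M4→Red 14·14=196. Service 544; fixed 198; total 742.
Difference: |764 − 742| = 22.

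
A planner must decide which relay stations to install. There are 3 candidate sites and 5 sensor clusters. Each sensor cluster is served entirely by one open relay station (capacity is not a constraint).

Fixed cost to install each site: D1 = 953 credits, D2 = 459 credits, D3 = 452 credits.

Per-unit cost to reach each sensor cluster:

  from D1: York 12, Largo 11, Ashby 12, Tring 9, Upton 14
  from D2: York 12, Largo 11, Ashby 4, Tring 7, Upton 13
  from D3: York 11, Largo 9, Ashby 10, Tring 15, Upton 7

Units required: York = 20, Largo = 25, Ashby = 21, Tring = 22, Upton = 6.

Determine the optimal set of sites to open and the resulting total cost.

Open D2 only; minimum total cost 1290.

For any fixed open set, each sensor cluster goes to its cheapest open site; total = fixed + service.
{D2}: York→D2 12·20=240, Largo→D2 11·25=275, Ashby→D2 4·21=84, Tring→D2 7·22=154, Upton→D2 13·6=78. Service 831; fixed 459; total 1290.
{D3}: service 1027 + fixed 452 = 1479
{D2, D3}: York→D3 11·20=220, Largo→D3 9·25=225, Ashby→D2 4·21=84, Tring→D2 7·22=154, Upton→D3 7·6=42. Service 725; fixed 911; total 1636.
{D1, D2, D3}: service 725 + fixed 1864 = 2589
No other subset beats 1290.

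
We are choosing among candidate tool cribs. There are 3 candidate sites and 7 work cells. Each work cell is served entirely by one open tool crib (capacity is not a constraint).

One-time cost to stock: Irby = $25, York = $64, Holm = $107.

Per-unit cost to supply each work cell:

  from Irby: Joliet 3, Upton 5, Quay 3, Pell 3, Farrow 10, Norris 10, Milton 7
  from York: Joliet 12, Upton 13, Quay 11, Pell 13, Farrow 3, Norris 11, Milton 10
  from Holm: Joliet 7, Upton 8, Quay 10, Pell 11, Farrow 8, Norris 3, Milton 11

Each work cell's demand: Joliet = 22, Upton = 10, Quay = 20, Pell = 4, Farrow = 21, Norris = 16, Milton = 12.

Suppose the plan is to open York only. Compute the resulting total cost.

Total cost: 1089

Each work cell is assigned to its cheapest site among the open ones.
{York}: Joliet→York 12·22=264, Upton→York 13·10=130, Quay→York 11·20=220, Pell→York 13·4=52, Farrow→York 3·21=63, Norris→York 11·16=176, Milton→York 10·12=120. Service 1025; fixed 64; total 1089.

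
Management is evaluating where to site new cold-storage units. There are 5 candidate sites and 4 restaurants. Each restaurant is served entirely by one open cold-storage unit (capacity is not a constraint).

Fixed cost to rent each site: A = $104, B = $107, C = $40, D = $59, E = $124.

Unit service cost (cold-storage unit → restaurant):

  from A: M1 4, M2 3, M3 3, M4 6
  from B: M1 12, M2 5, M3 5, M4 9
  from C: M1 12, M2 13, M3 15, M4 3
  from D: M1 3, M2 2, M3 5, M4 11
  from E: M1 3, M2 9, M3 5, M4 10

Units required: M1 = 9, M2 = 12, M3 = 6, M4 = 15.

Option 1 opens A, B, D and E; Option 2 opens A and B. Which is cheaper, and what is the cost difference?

Option 2 is cheaper by 162.

Option 1: {A, B, D, E}: M1→D 3·9=27, M2→D 2·12=24, M3→A 3·6=18, M4→A 6·15=90. Service 159; fixed 394; total 553.
Option 2: {A, B}: M1→A 4·9=36, M2→A 3·12=36, M3→A 3·6=18, M4→A 6·15=90. Service 180; fixed 211; total 391.
Difference: |553 − 391| = 162.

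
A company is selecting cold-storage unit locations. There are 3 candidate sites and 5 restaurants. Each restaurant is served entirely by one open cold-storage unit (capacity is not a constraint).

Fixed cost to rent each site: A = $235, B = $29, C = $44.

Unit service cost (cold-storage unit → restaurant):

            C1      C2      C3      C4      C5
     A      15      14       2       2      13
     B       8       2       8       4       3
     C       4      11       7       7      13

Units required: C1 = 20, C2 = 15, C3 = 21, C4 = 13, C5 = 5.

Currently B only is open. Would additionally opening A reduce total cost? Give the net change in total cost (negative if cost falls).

Current service cost with {B}: 425.
Adding A: each restaurant re-picks its cheapest; new service cost 273, saving 152.
Extra fixed cost: 235. Net change = 235 − 152 = 83.
(Totals: 454 → 537.)

No — net change +83 (cost rises by 83).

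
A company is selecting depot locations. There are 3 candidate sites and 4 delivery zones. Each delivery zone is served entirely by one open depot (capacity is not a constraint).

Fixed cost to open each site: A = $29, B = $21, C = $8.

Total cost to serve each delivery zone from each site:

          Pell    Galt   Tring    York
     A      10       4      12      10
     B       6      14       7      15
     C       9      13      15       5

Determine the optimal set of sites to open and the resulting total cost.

For any fixed open set, each delivery zone goes to its cheapest open site; total = fixed + service.
{C}: Pell→C 9, Galt→C 13, Tring→C 15, York→C 5. Service 42; fixed 8; total 50.
{B, C}: service 31 + fixed 29 = 60
{B}: Pell→B 6, Galt→B 14, Tring→B 7, York→B 15. Service 42; fixed 21; total 63.
{A, B, C}: service 22 + fixed 58 = 80
No other subset beats 50.

Open C only; minimum total cost 50.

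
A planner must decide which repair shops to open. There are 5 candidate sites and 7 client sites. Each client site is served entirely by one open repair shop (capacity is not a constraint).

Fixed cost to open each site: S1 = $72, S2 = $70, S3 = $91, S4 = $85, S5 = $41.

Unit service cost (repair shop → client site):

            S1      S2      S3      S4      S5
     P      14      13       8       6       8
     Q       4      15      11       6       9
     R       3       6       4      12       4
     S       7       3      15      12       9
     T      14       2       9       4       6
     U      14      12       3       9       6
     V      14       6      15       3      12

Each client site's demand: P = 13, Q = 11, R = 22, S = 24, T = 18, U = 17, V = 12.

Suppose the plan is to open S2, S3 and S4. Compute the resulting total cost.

Total cost: 673

Each client site is assigned to its cheapest site among the open ones.
{S2, S3, S4}: P→S4 6·13=78, Q→S4 6·11=66, R→S3 4·22=88, S→S2 3·24=72, T→S2 2·18=36, U→S3 3·17=51, V→S4 3·12=36. Service 427; fixed 246; total 673.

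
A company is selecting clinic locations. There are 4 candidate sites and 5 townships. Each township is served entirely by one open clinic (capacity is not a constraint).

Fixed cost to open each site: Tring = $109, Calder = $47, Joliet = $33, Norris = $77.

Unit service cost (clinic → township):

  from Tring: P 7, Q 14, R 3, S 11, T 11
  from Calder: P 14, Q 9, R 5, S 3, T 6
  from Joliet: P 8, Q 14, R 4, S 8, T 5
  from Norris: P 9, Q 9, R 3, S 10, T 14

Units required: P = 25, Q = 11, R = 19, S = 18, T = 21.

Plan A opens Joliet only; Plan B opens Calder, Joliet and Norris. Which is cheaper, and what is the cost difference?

Plan B is cheaper by 40.

Plan A: {Joliet}: P→Joliet 8·25=200, Q→Joliet 14·11=154, R→Joliet 4·19=76, S→Joliet 8·18=144, T→Joliet 5·21=105. Service 679; fixed 33; total 712.
Plan B: {Calder, Joliet, Norris}: P→Joliet 8·25=200, Q→Calder 9·11=99, R→Norris 3·19=57, S→Calder 3·18=54, T→Joliet 5·21=105. Service 515; fixed 157; total 672.
Difference: |712 − 672| = 40.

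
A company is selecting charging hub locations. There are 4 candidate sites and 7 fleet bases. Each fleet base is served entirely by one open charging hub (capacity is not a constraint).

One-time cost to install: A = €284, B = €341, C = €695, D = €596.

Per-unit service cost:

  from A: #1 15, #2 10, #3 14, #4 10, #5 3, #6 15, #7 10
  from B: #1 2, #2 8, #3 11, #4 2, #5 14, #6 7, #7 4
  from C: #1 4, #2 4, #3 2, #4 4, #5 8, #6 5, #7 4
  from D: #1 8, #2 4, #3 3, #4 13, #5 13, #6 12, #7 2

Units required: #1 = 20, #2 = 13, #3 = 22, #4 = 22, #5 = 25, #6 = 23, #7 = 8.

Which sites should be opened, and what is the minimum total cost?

Open C only; minimum total cost 1306.

For any fixed open set, each fleet base goes to its cheapest open site; total = fixed + service.
{C}: #1→C 4·20=80, #2→C 4·13=52, #3→C 2·22=44, #4→C 4·22=88, #5→C 8·25=200, #6→C 5·23=115, #7→C 4·8=32. Service 611; fixed 695; total 1306.
{B}: service 973 + fixed 341 = 1314
{A, B}: service 698 + fixed 625 = 1323
{A, B, C, D}: #1→B 2·20=40, #2→C 4·13=52, #3→C 2·22=44, #4→B 2·22=44, #5→A 3·25=75, #6→C 5·23=115, #7→D 2·8=16. Service 386; fixed 1916; total 2302.
No other subset beats 1306.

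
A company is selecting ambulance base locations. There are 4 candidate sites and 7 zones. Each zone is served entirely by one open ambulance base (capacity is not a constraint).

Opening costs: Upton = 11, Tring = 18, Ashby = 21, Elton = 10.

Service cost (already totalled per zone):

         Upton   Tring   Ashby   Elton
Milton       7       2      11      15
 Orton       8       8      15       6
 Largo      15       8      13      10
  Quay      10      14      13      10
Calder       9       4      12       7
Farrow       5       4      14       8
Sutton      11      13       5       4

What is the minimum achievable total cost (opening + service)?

For any fixed open set, each zone goes to its cheapest open site; total = fixed + service.
{Tring, Elton}: Milton→Tring 2, Orton→Elton 6, Largo→Tring 8, Quay→Elton 10, Calder→Tring 4, Farrow→Tring 4, Sutton→Elton 4. Service 38; fixed 28; total 66.
{Upton, Elton}: Milton→Upton 7, Orton→Elton 6, Largo→Elton 10, Quay→Upton 10, Calder→Elton 7, Farrow→Upton 5, Sutton→Elton 4. Service 49; fixed 21; total 70.
{Elton}: service 60 + fixed 10 = 70
{Upton, Tring, Ashby, Elton}: service 38 + fixed 60 = 98
No other subset beats 66.

Minimum total cost: 66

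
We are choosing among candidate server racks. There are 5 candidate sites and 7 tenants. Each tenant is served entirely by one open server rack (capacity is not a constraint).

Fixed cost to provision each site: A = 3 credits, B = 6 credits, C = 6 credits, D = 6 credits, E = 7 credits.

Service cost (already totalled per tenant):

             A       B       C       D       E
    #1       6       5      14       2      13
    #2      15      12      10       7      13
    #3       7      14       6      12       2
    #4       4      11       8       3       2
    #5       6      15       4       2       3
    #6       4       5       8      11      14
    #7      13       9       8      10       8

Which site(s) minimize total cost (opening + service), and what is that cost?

Open A, D and E; minimum total cost 43.

For any fixed open set, each tenant goes to its cheapest open site; total = fixed + service.
{A, D, E}: #1→D 2, #2→D 7, #3→E 2, #4→E 2, #5→D 2, #6→A 4, #7→E 8. Service 27; fixed 16; total 43.
{A, D}: #1→D 2, #2→D 7, #3→A 7, #4→D 3, #5→D 2, #6→A 4, #7→D 10. Service 35; fixed 9; total 44.
{A, C, D}: service 32 + fixed 15 = 47
{A, B, C, D, E}: #1→D 2, #2→D 7, #3→E 2, #4→E 2, #5→D 2, #6→A 4, #7→C 8. Service 27; fixed 28; total 55.
No other subset beats 43.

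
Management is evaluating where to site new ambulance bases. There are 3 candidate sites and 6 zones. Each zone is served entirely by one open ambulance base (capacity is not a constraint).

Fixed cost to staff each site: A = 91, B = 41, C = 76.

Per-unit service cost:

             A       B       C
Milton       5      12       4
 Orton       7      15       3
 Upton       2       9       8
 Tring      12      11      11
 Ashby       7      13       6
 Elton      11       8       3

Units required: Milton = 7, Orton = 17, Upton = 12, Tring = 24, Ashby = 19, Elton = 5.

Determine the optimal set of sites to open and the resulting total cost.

For any fixed open set, each zone goes to its cheapest open site; total = fixed + service.
{C}: Milton→C 4·7=28, Orton→C 3·17=51, Upton→C 8·12=96, Tring→C 11·24=264, Ashby→C 6·19=114, Elton→C 3·5=15. Service 568; fixed 76; total 644.
{A, C}: Milton→C 4·7=28, Orton→C 3·17=51, Upton→A 2·12=24, Tring→C 11·24=264, Ashby→C 6·19=114, Elton→C 3·5=15. Service 496; fixed 167; total 663.
{B, C}: service 568 + fixed 117 = 685
{A, B, C}: service 496 + fixed 208 = 704
(All 7 nonempty subsets were checked; C only is lowest.)

Open C only; minimum total cost 644.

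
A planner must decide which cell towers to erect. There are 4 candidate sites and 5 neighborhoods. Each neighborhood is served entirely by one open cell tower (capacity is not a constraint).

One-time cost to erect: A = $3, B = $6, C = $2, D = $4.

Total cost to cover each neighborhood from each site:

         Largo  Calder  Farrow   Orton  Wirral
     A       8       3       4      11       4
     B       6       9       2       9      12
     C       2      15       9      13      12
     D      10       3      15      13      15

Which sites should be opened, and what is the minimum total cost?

For any fixed open set, each neighborhood goes to its cheapest open site; total = fixed + service.
{A, C}: Largo→C 2, Calder→A 3, Farrow→A 4, Orton→A 11, Wirral→A 4. Service 24; fixed 5; total 29.
{A, B, C}: service 20 + fixed 11 = 31
{A}: Largo→A 8, Calder→A 3, Farrow→A 4, Orton→A 11, Wirral→A 4. Service 30; fixed 3; total 33.
{A, B, C, D}: service 20 + fixed 15 = 35
(All 15 nonempty subsets were checked; A and C is lowest.)

Open A and C; minimum total cost 29.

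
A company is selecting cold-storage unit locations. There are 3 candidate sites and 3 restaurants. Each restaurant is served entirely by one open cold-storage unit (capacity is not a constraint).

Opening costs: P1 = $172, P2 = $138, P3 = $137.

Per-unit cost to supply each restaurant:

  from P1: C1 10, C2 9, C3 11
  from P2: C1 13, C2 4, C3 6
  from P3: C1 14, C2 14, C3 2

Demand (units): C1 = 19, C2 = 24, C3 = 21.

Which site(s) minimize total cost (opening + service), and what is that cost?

Open P2 only; minimum total cost 607.

For any fixed open set, each restaurant goes to its cheapest open site; total = fixed + service.
{P2}: C1→P2 13·19=247, C2→P2 4·24=96, C3→P2 6·21=126. Service 469; fixed 138; total 607.
{P2, P3}: service 385 + fixed 275 = 660
{P1, P2}: C1→P1 10·19=190, C2→P2 4·24=96, C3→P2 6·21=126. Service 412; fixed 310; total 722.
{P1, P2, P3}: C1→P1 10·19=190, C2→P2 4·24=96, C3→P3 2·21=42. Service 328; fixed 447; total 775.
No other subset beats 607.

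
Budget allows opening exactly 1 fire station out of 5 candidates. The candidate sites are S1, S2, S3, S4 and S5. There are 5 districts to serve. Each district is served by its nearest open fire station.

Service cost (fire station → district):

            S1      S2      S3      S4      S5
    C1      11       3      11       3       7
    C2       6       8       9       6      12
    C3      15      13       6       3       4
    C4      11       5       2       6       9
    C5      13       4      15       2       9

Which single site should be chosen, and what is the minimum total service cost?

Choose S4 only; total service cost 20.

With exactly 1 open, each district uses its cheapest among the chosen.
{S4}: C1→S4 3, C2→S4 6, C3→S4 3, C4→S4 6, C5→S4 2. Service cost 20.
{S2}: service cost 33
{S5}: service cost 41
Among all 5 size-1 choices, {S4} is lowest.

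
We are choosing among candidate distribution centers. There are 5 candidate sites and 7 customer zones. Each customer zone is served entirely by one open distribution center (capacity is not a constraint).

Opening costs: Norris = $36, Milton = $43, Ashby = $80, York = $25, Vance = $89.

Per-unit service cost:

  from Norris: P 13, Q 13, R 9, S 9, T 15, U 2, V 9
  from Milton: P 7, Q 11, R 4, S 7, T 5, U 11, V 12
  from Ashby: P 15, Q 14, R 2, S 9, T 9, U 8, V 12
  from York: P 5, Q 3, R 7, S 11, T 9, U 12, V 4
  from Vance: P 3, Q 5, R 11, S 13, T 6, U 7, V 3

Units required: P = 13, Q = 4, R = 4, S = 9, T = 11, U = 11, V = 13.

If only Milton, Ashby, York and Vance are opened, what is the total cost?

Each customer zone is assigned to its cheapest site among the open ones.
{Milton, Ashby, York, Vance}: P→Vance 3·13=39, Q→York 3·4=12, R→Ashby 2·4=8, S→Milton 7·9=63, T→Milton 5·11=55, U→Vance 7·11=77, V→Vance 3·13=39. Service 293; fixed 237; total 530.

Total cost: 530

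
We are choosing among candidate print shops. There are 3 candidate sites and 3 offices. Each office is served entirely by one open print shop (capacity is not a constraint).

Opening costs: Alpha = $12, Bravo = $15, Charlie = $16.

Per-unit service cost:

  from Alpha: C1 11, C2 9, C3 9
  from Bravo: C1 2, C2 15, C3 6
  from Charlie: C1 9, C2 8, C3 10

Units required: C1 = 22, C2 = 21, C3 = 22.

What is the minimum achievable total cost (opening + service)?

For any fixed open set, each office goes to its cheapest open site; total = fixed + service.
{Bravo, Charlie}: C1→Bravo 2·22=44, C2→Charlie 8·21=168, C3→Bravo 6·22=132. Service 344; fixed 31; total 375.
{Alpha, Bravo, Charlie}: service 344 + fixed 43 = 387
{Alpha, Bravo}: service 365 + fixed 27 = 392
{Alpha}: C1→Alpha 11·22=242, C2→Alpha 9·21=189, C3→Alpha 9·22=198. Service 629; fixed 12; total 641.
(All 7 nonempty subsets were checked; Bravo and Charlie is lowest.)

Minimum total cost: 375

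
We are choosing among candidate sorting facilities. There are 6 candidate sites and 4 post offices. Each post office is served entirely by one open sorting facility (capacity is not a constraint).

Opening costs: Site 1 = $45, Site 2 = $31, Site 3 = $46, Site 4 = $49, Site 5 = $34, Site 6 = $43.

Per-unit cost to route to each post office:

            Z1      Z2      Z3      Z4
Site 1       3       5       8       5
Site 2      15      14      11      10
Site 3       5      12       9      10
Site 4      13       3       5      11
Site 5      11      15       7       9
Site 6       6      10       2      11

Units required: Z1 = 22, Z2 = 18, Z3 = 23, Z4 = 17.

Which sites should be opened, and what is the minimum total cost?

Open Site 1 and Site 6; minimum total cost 375.

For any fixed open set, each post office goes to its cheapest open site; total = fixed + service.
{Site 1, Site 6}: Z1→Site 1 3·22=66, Z2→Site 1 5·18=90, Z3→Site 6 2·23=46, Z4→Site 1 5·17=85. Service 287; fixed 88; total 375.
{Site 1, Site 4, Site 6}: service 251 + fixed 137 = 388
{Site 1, Site 2, Site 6}: Z1→Site 1 3·22=66, Z2→Site 1 5·18=90, Z3→Site 6 2·23=46, Z4→Site 1 5·17=85. Service 287; fixed 119; total 406.
{Site 1, Site 2, Site 3, Site 4, Site 5, Site 6}: service 251 + fixed 248 = 499
No other subset beats 375.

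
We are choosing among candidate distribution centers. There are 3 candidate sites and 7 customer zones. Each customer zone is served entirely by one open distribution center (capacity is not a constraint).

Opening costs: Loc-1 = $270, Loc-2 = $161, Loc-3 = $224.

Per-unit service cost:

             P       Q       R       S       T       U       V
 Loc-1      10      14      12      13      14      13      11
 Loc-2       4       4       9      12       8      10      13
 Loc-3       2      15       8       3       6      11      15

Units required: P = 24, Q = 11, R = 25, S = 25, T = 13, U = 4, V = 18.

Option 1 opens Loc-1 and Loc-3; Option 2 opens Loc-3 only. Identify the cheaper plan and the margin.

Option 1: {Loc-1, Loc-3}: P→Loc-3 2·24=48, Q→Loc-1 14·11=154, R→Loc-3 8·25=200, S→Loc-3 3·25=75, T→Loc-3 6·13=78, U→Loc-3 11·4=44, V→Loc-1 11·18=198. Service 797; fixed 494; total 1291.
Option 2: {Loc-3}: P→Loc-3 2·24=48, Q→Loc-3 15·11=165, R→Loc-3 8·25=200, S→Loc-3 3·25=75, T→Loc-3 6·13=78, U→Loc-3 11·4=44, V→Loc-3 15·18=270. Service 880; fixed 224; total 1104.
Difference: |1291 − 1104| = 187.

Option 2 is cheaper by 187.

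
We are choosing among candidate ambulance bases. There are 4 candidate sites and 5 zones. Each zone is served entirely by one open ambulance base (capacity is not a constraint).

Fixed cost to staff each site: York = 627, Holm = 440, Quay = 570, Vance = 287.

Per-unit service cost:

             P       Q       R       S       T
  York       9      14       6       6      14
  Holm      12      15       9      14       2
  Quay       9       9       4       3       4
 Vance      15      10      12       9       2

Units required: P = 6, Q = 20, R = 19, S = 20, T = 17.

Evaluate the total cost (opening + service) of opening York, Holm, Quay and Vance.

Total cost: 2328

Each zone is assigned to its cheapest site among the open ones.
{York, Holm, Quay, Vance}: P→York 9·6=54, Q→Quay 9·20=180, R→Quay 4·19=76, S→Quay 3·20=60, T→Holm 2·17=34. Service 404; fixed 1924; total 2328.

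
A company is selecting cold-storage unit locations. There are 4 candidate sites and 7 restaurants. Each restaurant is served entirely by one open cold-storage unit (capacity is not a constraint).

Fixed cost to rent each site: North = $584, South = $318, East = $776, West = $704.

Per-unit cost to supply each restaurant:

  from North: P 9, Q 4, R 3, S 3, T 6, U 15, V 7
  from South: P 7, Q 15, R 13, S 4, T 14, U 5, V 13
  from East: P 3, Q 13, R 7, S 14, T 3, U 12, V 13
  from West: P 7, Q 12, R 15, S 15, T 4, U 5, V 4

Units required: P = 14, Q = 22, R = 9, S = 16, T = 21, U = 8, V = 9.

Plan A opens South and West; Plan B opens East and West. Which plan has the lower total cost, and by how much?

Plan A: {South, West}: P→South 7·14=98, Q→West 12·22=264, R→South 13·9=117, S→South 4·16=64, T→West 4·21=84, U→South 5·8=40, V→West 4·9=36. Service 703; fixed 1022; total 1725.
Plan B: {East, West}: P→East 3·14=42, Q→West 12·22=264, R→East 7·9=63, S→East 14·16=224, T→East 3·21=63, U→West 5·8=40, V→West 4·9=36. Service 732; fixed 1480; total 2212.
Difference: |1725 − 2212| = 487.

Plan A is cheaper by 487.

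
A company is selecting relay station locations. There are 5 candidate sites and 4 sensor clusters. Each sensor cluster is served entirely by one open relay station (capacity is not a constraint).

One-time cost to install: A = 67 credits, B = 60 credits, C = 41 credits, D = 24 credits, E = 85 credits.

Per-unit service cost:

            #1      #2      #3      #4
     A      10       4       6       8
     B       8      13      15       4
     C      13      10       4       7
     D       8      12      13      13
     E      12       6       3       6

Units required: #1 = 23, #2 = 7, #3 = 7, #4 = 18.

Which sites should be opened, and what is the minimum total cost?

Open A and B; minimum total cost 453.

For any fixed open set, each sensor cluster goes to its cheapest open site; total = fixed + service.
{A, B}: #1→B 8·23=184, #2→A 4·7=28, #3→A 6·7=42, #4→B 4·18=72. Service 326; fixed 127; total 453.
{B, C}: #1→B 8·23=184, #2→C 10·7=70, #3→C 4·7=28, #4→B 4·18=72. Service 354; fixed 101; total 455.
{B, E}: service 319 + fixed 145 = 464
{A, B, C, D, E}: #1→B 8·23=184, #2→A 4·7=28, #3→E 3·7=21, #4→B 4·18=72. Service 305; fixed 277; total 582.
No other subset beats 453.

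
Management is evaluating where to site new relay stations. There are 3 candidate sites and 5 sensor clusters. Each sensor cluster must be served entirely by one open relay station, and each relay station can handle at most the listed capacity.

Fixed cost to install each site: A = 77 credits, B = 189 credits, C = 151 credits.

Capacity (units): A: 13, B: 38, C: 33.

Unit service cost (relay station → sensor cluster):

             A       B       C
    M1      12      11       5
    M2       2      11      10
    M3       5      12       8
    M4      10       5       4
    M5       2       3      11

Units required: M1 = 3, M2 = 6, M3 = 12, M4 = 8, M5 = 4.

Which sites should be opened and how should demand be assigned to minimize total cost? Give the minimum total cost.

Open {A, C}: M1→C 5·3=15, M2→A 2·6=12, M3→C 8·12=96, M4→C 4·8=32, M5→A 2·4=8.
Loads: A carries 10/13, C carries 23/33. Service 163; fixed 228; total 391.
Next best feasible plan costs 398.

Minimum total cost: 391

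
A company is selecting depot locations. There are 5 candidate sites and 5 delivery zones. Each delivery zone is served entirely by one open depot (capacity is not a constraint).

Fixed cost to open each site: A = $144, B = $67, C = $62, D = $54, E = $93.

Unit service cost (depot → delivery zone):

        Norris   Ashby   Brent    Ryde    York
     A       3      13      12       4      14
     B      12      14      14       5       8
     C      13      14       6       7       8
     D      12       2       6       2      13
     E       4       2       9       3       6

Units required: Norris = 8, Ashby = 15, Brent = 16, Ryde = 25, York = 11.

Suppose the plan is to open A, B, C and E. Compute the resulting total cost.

Each delivery zone is assigned to its cheapest site among the open ones.
{A, B, C, E}: Norris→A 3·8=24, Ashby→E 2·15=30, Brent→C 6·16=96, Ryde→E 3·25=75, York→E 6·11=66. Service 291; fixed 366; total 657.

Total cost: 657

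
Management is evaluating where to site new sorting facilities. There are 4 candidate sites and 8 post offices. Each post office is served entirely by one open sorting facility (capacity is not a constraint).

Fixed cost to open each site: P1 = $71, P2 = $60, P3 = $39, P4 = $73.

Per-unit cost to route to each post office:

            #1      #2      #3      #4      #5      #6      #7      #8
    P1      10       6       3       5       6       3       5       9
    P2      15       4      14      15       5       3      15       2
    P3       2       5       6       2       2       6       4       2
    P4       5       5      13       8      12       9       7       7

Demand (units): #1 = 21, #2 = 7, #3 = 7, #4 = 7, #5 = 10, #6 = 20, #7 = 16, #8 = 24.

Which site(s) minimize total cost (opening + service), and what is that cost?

Open P1 and P3; minimum total cost 414.

For any fixed open set, each post office goes to its cheapest open site; total = fixed + service.
{P1, P3}: #1→P3 2·21=42, #2→P3 5·7=35, #3→P1 3·7=21, #4→P3 2·7=14, #5→P3 2·10=20, #6→P1 3·20=60, #7→P3 4·16=64, #8→P3 2·24=48. Service 304; fixed 110; total 414.
{P2, P3}: service 318 + fixed 99 = 417
{P3}: service 385 + fixed 39 = 424
{P1, P2, P3, P4}: service 297 + fixed 243 = 540
No other subset beats 414.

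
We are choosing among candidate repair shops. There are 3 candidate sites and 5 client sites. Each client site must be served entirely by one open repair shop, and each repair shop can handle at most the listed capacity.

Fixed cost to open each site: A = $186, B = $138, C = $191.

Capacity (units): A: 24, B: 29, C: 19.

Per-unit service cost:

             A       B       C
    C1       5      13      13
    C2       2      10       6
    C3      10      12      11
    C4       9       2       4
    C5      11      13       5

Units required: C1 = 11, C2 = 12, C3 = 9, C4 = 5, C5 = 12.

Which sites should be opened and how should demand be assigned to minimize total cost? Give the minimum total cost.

Minimum total cost: 677

Open {A, B}: C1→A 5·11=55, C2→A 2·12=24, C3→B 12·9=108, C4→B 2·5=10, C5→B 13·12=156.
Loads: A carries 23/24, B carries 26/29. Service 353; fixed 324; total 677.
Next best feasible plan costs 741.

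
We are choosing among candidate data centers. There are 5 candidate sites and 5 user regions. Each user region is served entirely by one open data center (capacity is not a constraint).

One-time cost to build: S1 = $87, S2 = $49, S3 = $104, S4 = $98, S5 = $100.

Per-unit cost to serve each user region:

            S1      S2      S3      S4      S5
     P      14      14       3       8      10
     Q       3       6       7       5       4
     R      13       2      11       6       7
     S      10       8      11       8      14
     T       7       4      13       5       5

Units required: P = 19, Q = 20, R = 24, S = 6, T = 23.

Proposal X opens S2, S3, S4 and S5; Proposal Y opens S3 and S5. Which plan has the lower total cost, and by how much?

Proposal X: {S2, S3, S4, S5}: P→S3 3·19=57, Q→S5 4·20=80, R→S2 2·24=48, S→S2 8·6=48, T→S2 4·23=92. Service 325; fixed 351; total 676.
Proposal Y: {S3, S5}: P→S3 3·19=57, Q→S5 4·20=80, R→S5 7·24=168, S→S3 11·6=66, T→S5 5·23=115. Service 486; fixed 204; total 690.
Difference: |676 − 690| = 14.

Proposal X is cheaper by 14.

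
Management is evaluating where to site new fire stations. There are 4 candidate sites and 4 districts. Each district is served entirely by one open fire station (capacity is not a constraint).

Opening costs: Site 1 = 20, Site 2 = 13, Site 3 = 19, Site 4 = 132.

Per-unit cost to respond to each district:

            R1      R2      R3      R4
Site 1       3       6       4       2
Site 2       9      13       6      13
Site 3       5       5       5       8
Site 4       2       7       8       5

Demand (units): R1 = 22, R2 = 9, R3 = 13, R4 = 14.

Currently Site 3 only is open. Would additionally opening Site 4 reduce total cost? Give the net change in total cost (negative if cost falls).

Current service cost with {Site 3}: 332.
Adding Site 4: each district re-picks its cheapest; new service cost 224, saving 108.
Extra fixed cost: 132. Net change = 132 − 108 = 24.
(Totals: 351 → 375.)

No — net change +24 (cost rises by 24).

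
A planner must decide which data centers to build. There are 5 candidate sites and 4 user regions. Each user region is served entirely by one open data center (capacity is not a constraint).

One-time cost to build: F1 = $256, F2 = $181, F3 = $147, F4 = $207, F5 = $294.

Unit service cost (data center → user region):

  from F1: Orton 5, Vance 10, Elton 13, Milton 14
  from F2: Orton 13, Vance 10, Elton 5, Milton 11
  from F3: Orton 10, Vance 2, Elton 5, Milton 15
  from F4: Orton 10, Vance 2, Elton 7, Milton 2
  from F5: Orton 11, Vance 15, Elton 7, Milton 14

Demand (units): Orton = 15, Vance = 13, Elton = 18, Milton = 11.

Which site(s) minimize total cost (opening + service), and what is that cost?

Open F4 only; minimum total cost 531.

For any fixed open set, each user region goes to its cheapest open site; total = fixed + service.
{F4}: Orton→F4 10·15=150, Vance→F4 2·13=26, Elton→F4 7·18=126, Milton→F4 2·11=22. Service 324; fixed 207; total 531.
{F3}: service 431 + fixed 147 = 578
{F3, F4}: service 288 + fixed 354 = 642
{F1, F2, F3, F4, F5}: service 213 + fixed 1085 = 1298
No other subset beats 531.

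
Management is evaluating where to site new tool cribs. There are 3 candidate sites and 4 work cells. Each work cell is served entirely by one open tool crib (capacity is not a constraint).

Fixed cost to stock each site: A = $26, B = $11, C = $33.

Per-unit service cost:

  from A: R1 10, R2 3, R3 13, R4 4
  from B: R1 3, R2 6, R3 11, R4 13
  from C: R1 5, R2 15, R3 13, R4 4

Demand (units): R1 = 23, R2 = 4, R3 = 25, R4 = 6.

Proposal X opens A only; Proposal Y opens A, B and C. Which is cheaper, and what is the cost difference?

Proposal X: {A}: R1→A 10·23=230, R2→A 3·4=12, R3→A 13·25=325, R4→A 4·6=24. Service 591; fixed 26; total 617.
Proposal Y: {A, B, C}: R1→B 3·23=69, R2→A 3·4=12, R3→B 11·25=275, R4→A 4·6=24. Service 380; fixed 70; total 450.
Difference: |617 − 450| = 167.

Proposal Y is cheaper by 167.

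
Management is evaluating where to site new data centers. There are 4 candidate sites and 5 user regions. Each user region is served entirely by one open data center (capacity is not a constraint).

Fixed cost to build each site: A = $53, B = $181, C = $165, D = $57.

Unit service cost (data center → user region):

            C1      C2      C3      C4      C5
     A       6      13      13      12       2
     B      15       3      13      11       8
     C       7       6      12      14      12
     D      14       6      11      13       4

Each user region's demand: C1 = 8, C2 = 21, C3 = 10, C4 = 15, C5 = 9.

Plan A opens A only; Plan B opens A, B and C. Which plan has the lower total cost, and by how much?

Plan A is cheaper by 111.

Plan A: {A}: C1→A 6·8=48, C2→A 13·21=273, C3→A 13·10=130, C4→A 12·15=180, C5→A 2·9=18. Service 649; fixed 53; total 702.
Plan B: {A, B, C}: C1→A 6·8=48, C2→B 3·21=63, C3→C 12·10=120, C4→B 11·15=165, C5→A 2·9=18. Service 414; fixed 399; total 813.
Difference: |702 − 813| = 111.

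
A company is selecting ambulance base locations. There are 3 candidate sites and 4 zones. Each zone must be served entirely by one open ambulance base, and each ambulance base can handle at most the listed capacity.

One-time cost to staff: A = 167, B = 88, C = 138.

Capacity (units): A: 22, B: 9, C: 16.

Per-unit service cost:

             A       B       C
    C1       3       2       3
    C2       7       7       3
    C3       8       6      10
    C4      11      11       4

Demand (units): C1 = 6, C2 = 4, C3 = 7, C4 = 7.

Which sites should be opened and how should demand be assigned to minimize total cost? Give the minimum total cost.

Minimum total cost: 419

Open {A, C}: C1→A 3·6=18, C2→C 3·4=12, C3→A 8·7=56, C4→C 4·7=28.
Loads: A carries 13/22, C carries 11/16. Service 114; fixed 305; total 419.
Next best feasible plan costs 420.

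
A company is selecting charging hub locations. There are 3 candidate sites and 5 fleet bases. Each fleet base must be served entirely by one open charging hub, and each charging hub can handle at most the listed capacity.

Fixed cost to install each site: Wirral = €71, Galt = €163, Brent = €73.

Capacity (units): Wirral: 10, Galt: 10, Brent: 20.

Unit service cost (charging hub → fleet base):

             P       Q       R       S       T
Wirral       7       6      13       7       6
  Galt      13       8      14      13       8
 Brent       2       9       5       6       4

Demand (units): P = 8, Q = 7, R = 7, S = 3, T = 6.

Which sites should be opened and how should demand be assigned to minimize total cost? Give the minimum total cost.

Open {Wirral, Galt, Brent}: P→Brent 2·8=16, Q→Wirral 6·7=42, R→Brent 5·7=35, S→Brent 6·3=18, T→Galt 8·6=48.
Loads: Wirral carries 7/10, Galt carries 6/10, Brent carries 18/20. Service 159; fixed 307; total 466.
Next best feasible plan costs 468.

Minimum total cost: 466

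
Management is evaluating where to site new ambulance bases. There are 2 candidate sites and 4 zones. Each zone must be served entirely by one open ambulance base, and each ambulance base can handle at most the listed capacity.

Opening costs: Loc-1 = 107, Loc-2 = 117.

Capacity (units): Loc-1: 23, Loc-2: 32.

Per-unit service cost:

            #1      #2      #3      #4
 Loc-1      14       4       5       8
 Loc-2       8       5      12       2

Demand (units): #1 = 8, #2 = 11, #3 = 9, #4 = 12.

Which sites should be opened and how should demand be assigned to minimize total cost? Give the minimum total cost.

Open {Loc-1, Loc-2}: #1→Loc-2 8·8=64, #2→Loc-1 4·11=44, #3→Loc-1 5·9=45, #4→Loc-2 2·12=24.
Loads: Loc-1 carries 20/23, Loc-2 carries 20/32. Service 177; fixed 224; total 401.
Next best feasible plan costs 412.

Minimum total cost: 401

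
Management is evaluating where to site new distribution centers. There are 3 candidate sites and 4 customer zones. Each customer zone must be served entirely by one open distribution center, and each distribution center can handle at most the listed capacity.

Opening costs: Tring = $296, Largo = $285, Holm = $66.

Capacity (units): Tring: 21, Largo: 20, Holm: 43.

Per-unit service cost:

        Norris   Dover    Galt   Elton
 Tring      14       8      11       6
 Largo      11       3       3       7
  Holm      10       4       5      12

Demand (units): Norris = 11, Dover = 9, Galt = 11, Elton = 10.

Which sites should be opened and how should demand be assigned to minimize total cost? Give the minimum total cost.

Minimum total cost: 387

Open {Holm}: Norris→Holm 10·11=110, Dover→Holm 4·9=36, Galt→Holm 5·11=55, Elton→Holm 12·10=120.
Loads: Holm carries 41/43. Service 321; fixed 66; total 387.
Next best feasible plan costs 613.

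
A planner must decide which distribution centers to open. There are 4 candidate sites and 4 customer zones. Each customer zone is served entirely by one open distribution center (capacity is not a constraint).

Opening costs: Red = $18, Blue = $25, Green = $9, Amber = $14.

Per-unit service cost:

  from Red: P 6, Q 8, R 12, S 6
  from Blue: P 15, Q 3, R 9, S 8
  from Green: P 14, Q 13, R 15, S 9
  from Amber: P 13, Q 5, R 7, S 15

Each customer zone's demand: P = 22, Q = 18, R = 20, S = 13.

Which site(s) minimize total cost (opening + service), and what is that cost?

Open Red, Blue and Amber; minimum total cost 461.

For any fixed open set, each customer zone goes to its cheapest open site; total = fixed + service.
{Red, Blue, Amber}: P→Red 6·22=132, Q→Blue 3·18=54, R→Amber 7·20=140, S→Red 6·13=78. Service 404; fixed 57; total 461.
{Red, Blue, Green, Amber}: service 404 + fixed 66 = 470
{Red, Amber}: service 440 + fixed 32 = 472
{Green}: P→Green 14·22=308, Q→Green 13·18=234, R→Green 15·20=300, S→Green 9·13=117. Service 959; fixed 9; total 968.
No other subset beats 461.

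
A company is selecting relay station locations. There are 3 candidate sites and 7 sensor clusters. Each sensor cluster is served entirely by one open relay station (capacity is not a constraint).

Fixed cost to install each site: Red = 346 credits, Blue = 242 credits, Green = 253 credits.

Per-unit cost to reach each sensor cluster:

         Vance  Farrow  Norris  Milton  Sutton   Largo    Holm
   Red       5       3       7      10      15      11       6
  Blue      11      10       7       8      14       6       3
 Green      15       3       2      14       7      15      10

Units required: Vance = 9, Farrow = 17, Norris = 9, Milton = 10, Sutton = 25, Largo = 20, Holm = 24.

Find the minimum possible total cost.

Minimum total cost: 1110

For any fixed open set, each sensor cluster goes to its cheapest open site; total = fixed + service.
{Blue, Green}: Vance→Blue 11·9=99, Farrow→Green 3·17=51, Norris→Green 2·9=18, Milton→Blue 8·10=80, Sutton→Green 7·25=175, Largo→Blue 6·20=120, Holm→Blue 3·24=72. Service 615; fixed 495; total 1110.
{Blue}: service 954 + fixed 242 = 1196
{Green}: Vance→Green 15·9=135, Farrow→Green 3·17=51, Norris→Green 2·9=18, Milton→Green 14·10=140, Sutton→Green 7·25=175, Largo→Green 15·20=300, Holm→Green 10·24=240. Service 1059; fixed 253; total 1312.
{Red, Blue, Green}: Vance→Red 5·9=45, Farrow→Red 3·17=51, Norris→Green 2·9=18, Milton→Blue 8·10=80, Sutton→Green 7·25=175, Largo→Blue 6·20=120, Holm→Blue 3·24=72. Service 561; fixed 841; total 1402.
No other subset beats 1110.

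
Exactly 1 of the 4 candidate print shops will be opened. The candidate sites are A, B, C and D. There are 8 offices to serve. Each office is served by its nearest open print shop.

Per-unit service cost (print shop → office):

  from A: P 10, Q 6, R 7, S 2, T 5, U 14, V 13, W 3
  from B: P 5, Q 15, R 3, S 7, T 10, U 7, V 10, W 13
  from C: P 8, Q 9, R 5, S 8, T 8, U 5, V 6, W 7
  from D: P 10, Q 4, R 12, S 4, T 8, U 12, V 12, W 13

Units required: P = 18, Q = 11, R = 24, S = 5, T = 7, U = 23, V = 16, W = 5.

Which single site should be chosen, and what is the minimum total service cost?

Choose C only; total service cost 705.

With exactly 1 open, each office uses its cheapest among the chosen.
{C}: P→C 8·18=144, Q→C 9·11=99, R→C 5·24=120, S→C 8·5=40, T→C 8·7=56, U→C 5·23=115, V→C 6·16=96, W→C 7·5=35. Service cost 705.
{B}: service cost 818
{A}: service cost 1004
Among all 4 size-1 choices, {C} is lowest.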